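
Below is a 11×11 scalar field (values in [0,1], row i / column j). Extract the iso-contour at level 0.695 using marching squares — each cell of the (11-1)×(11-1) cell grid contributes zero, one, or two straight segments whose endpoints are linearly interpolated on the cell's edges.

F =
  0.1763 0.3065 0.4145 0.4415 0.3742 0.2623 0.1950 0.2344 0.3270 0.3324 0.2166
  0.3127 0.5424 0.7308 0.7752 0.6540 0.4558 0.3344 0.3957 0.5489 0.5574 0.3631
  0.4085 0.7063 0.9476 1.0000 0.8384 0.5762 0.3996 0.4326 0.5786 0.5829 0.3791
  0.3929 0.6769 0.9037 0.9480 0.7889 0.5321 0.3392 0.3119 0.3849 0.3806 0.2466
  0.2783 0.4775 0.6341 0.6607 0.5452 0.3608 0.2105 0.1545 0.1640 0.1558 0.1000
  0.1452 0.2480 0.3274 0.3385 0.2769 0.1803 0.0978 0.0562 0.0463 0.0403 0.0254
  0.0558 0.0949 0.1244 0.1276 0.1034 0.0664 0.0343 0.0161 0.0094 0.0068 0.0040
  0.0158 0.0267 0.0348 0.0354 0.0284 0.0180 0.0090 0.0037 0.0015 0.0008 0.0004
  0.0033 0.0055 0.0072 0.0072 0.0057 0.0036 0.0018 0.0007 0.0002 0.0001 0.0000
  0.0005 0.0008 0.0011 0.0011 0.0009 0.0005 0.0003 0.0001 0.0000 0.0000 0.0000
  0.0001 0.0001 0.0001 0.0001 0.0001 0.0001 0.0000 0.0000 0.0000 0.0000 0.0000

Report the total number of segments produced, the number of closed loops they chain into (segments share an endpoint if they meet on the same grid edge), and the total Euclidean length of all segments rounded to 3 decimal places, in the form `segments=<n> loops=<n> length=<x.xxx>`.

cell (0,1): code 0100 → (0.887,2.000)–(1.000,1.810)
cell (0,2): code 1100 → (0.760,3.000)–(0.887,2.000)
cell (0,3): code 1000 → (1.000,3.662)–(0.760,3.000)
cell (1,0): code 0100 → (1.931,1.000)–(2.000,0.962)
cell (1,1): code 1110 → (1.000,1.810)–(1.931,1.000)
cell (1,3): code 1101 → (1.222,4.000)–(1.000,3.662)
cell (1,4): code 1000 → (2.000,4.547)–(1.222,4.000)
cell (2,0): code 0010 → (2.000,0.962)–(2.384,1.000)
cell (2,1): code 0111 → (2.384,1.000)–(3.000,1.080)
cell (2,4): code 1001 → (3.000,4.366)–(2.000,4.547)
cell (3,1): code 0010 → (3.000,1.080)–(3.774,2.000)
cell (3,2): code 0011 → (3.774,2.000)–(3.881,3.000)
cell (3,3): code 0011 → (3.881,3.000)–(3.385,4.000)
cell (3,4): code 0001 → (3.385,4.000)–(3.000,4.366)
total: 14 segments, chained into 1 closed loop(s), length Σ = 10.480134

segments=14 loops=1 length=10.480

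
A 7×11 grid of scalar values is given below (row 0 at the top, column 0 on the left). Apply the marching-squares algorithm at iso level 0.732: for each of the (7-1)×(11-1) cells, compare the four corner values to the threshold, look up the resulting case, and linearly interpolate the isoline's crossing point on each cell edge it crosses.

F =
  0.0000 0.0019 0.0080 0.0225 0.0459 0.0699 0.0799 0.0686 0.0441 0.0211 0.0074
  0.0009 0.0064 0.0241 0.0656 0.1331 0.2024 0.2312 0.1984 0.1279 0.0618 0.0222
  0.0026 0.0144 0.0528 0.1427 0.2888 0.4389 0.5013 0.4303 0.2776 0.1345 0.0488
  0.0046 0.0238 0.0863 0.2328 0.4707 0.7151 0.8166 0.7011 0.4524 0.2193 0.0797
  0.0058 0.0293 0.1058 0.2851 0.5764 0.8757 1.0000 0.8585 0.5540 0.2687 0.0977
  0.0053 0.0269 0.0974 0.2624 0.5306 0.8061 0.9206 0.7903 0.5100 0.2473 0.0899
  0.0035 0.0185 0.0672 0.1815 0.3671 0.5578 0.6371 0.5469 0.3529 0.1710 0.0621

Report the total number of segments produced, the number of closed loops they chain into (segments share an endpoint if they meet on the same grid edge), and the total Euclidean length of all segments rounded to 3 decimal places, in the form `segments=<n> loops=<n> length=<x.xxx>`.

cell (2,5): code 0100 → (2.732,6.000)–(3.000,5.167)
cell (2,6): code 1000 → (3.000,6.732)–(2.732,6.000)
cell (3,4): code 0100 → (3.105,5.000)–(4.000,4.520)
cell (3,5): code 1110 → (3.000,5.167)–(3.105,5.000)
cell (3,6): code 1101 → (3.196,7.000)–(3.000,6.732)
cell (3,7): code 1000 → (4.000,7.415)–(3.196,7.000)
cell (4,4): code 0110 → (4.000,4.520)–(5.000,4.731)
cell (4,7): code 1001 → (5.000,7.208)–(4.000,7.415)
cell (5,4): code 0010 → (5.000,4.731)–(5.298,5.000)
cell (5,5): code 0011 → (5.298,5.000)–(5.665,6.000)
cell (5,6): code 0011 → (5.665,6.000)–(5.240,7.000)
cell (5,7): code 0001 → (5.240,7.000)–(5.000,7.208)
total: 12 segments, chained into 1 closed loop(s), length Σ = 9.018965

segments=12 loops=1 length=9.019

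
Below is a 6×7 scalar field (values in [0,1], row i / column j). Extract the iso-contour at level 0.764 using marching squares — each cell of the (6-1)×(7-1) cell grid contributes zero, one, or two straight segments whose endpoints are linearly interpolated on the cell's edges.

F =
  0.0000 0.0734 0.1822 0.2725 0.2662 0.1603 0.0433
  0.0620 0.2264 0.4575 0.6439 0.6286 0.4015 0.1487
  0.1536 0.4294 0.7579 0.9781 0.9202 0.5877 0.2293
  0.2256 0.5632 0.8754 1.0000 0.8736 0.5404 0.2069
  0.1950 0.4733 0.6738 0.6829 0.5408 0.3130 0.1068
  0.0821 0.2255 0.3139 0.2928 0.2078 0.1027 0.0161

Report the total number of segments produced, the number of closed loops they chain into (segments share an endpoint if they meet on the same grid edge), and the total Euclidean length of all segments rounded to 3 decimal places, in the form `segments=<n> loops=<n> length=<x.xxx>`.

cell (1,2): code 0100 → (1.359,3.000)–(2.000,2.028)
cell (1,3): code 1100 → (1.464,4.000)–(1.359,3.000)
cell (1,4): code 1000 → (2.000,4.470)–(1.464,4.000)
cell (2,1): code 0100 → (2.052,2.000)–(3.000,1.643)
cell (2,2): code 1110 → (2.000,2.028)–(2.052,2.000)
cell (2,4): code 1001 → (3.000,4.329)–(2.000,4.470)
cell (3,1): code 0010 → (3.000,1.643)–(3.553,2.000)
cell (3,2): code 0011 → (3.553,2.000)–(3.744,3.000)
cell (3,3): code 0011 → (3.744,3.000)–(3.329,4.000)
cell (3,4): code 0001 → (3.329,4.000)–(3.000,4.329)
total: 10 segments, chained into 1 closed loop(s), length Σ = 8.188170

segments=10 loops=1 length=8.188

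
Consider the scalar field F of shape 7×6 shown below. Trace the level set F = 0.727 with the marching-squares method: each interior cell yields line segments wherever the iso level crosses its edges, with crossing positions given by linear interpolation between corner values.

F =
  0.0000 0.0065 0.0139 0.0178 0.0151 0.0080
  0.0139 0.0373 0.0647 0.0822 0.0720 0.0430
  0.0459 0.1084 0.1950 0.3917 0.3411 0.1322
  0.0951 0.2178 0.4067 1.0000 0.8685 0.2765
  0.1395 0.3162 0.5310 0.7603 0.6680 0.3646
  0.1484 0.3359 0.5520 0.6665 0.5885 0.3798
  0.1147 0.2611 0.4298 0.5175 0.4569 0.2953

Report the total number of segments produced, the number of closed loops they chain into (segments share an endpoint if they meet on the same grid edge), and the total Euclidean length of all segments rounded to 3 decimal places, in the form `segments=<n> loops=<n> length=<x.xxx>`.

cell (2,2): code 0100 → (2.551,3.000)–(3.000,2.540)
cell (2,3): code 1100 → (2.732,4.000)–(2.551,3.000)
cell (2,4): code 1000 → (3.000,4.239)–(2.732,4.000)
cell (3,2): code 0110 → (3.000,2.540)–(4.000,2.855)
cell (3,3): code 1011 → (4.000,3.361)–(3.706,4.000)
cell (3,4): code 0001 → (3.706,4.000)–(3.000,4.239)
cell (4,2): code 0010 → (4.000,2.855)–(4.355,3.000)
cell (4,3): code 0001 → (4.355,3.000)–(4.000,3.361)
total: 8 segments, chained into 1 closed loop(s), length Σ = 5.405193

segments=8 loops=1 length=5.405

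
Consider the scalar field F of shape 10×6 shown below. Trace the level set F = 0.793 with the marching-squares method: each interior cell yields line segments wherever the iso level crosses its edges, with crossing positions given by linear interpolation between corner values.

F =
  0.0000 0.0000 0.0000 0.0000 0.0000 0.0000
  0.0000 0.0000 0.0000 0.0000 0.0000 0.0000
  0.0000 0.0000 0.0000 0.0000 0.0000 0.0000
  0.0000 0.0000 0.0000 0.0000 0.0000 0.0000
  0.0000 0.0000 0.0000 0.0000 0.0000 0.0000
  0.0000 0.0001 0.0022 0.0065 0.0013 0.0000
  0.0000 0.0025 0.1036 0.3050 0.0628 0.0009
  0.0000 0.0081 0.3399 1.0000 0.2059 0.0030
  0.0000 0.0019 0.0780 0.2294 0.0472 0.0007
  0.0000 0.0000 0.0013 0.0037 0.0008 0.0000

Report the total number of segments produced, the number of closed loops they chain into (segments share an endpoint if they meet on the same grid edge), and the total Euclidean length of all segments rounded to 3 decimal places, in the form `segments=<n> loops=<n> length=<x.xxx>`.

segments=4 loops=1 length=1.616

cell (6,2): code 0100 → (6.702,3.000)–(7.000,2.686)
cell (6,3): code 1000 → (7.000,3.261)–(6.702,3.000)
cell (7,2): code 0010 → (7.000,2.686)–(7.269,3.000)
cell (7,3): code 0001 → (7.269,3.000)–(7.000,3.261)
total: 4 segments, chained into 1 closed loop(s), length Σ = 1.615514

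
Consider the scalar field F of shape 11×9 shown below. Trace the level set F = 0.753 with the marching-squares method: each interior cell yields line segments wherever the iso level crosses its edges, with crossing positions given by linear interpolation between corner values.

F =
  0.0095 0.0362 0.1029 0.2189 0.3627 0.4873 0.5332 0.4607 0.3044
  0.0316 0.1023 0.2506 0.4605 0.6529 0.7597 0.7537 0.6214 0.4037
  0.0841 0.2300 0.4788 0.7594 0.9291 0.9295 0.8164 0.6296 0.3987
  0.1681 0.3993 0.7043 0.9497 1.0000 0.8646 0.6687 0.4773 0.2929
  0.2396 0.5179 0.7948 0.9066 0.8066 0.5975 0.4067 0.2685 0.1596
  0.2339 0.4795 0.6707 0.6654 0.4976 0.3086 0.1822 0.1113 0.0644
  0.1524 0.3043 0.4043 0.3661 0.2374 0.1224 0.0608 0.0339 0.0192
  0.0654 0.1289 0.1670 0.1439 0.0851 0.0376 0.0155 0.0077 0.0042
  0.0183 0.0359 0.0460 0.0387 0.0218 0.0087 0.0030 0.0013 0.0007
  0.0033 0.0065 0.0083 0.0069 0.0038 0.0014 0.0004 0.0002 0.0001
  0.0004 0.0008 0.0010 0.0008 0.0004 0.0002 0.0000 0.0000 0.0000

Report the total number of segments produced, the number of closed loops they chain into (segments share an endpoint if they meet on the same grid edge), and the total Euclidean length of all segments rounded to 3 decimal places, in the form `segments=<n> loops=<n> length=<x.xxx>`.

cell (0,4): code 0100 → (0.975,5.000)–(1.000,4.937)
cell (0,5): code 1100 → (0.997,6.000)–(0.975,5.000)
cell (0,6): code 1000 → (1.000,6.005)–(0.997,6.000)
cell (1,2): code 0100 → (1.979,3.000)–(2.000,2.977)
cell (1,3): code 1100 → (1.362,4.000)–(1.979,3.000)
cell (1,4): code 1110 → (1.000,4.937)–(1.362,4.000)
cell (1,6): code 1001 → (2.000,6.339)–(1.000,6.005)
cell (2,2): code 0110 → (2.000,2.977)–(3.000,2.198)
cell (2,5): code 1011 → (3.000,5.570)–(2.429,6.000)
cell (2,6): code 0001 → (2.429,6.000)–(2.000,6.339)
cell (3,1): code 0100 → (3.538,2.000)–(4.000,1.849)
cell (3,2): code 1110 → (3.000,2.198)–(3.538,2.000)
cell (3,4): code 1011 → (4.000,4.256)–(3.418,5.000)
cell (3,5): code 0001 → (3.418,5.000)–(3.000,5.570)
cell (4,1): code 0010 → (4.000,1.849)–(4.337,2.000)
cell (4,2): code 0011 → (4.337,2.000)–(4.637,3.000)
cell (4,3): code 0011 → (4.637,3.000)–(4.173,4.000)
cell (4,4): code 0001 → (4.173,4.000)–(4.000,4.256)
total: 18 segments, chained into 1 closed loop(s), length Σ = 12.403523

segments=18 loops=1 length=12.404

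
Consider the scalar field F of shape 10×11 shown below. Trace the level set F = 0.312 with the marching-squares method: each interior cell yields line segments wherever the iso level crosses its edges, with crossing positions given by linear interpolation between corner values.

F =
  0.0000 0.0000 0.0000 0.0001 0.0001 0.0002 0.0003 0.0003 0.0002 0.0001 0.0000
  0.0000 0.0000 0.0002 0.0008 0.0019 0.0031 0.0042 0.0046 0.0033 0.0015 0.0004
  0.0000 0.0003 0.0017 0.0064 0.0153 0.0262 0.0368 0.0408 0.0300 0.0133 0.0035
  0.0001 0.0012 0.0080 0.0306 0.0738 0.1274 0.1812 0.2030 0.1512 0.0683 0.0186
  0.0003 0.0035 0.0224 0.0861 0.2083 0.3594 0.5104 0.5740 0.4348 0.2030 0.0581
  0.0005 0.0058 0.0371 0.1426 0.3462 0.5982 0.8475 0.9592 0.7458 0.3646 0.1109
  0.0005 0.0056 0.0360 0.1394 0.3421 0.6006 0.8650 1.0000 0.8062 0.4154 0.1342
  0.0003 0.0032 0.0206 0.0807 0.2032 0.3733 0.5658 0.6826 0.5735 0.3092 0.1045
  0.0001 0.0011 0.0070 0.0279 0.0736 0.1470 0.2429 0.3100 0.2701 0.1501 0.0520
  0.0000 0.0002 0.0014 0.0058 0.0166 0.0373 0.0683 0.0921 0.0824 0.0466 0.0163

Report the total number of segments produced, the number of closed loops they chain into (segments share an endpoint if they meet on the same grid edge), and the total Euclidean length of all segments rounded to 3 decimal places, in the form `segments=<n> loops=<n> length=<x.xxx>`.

segments=20 loops=1 length=15.977

cell (3,4): code 0100 → (3.796,5.000)–(4.000,4.686)
cell (3,5): code 1100 → (3.397,6.000)–(3.796,5.000)
cell (3,6): code 1100 → (3.294,7.000)–(3.397,6.000)
cell (3,7): code 1100 → (3.567,8.000)–(3.294,7.000)
cell (3,8): code 1000 → (4.000,8.530)–(3.567,8.000)
cell (4,3): code 0100 → (4.752,4.000)–(5.000,3.832)
cell (4,4): code 1110 → (4.000,4.686)–(4.752,4.000)
cell (4,8): code 1101 → (4.675,9.000)–(4.000,8.530)
cell (4,9): code 1000 → (5.000,9.207)–(4.675,9.000)
cell (5,3): code 0110 → (5.000,3.832)–(6.000,3.852)
cell (5,9): code 1001 → (6.000,9.368)–(5.000,9.207)
cell (6,3): code 0010 → (6.000,3.852)–(6.217,4.000)
cell (6,4): code 0111 → (6.217,4.000)–(7.000,4.640)
cell (6,8): code 1011 → (7.000,8.989)–(6.974,9.000)
cell (6,9): code 0001 → (6.974,9.000)–(6.000,9.368)
cell (7,4): code 0010 → (7.000,4.640)–(7.271,5.000)
cell (7,5): code 0011 → (7.271,5.000)–(7.786,6.000)
cell (7,6): code 0011 → (7.786,6.000)–(7.995,7.000)
cell (7,7): code 0011 → (7.995,7.000)–(7.862,8.000)
cell (7,8): code 0001 → (7.862,8.000)–(7.000,8.989)
total: 20 segments, chained into 1 closed loop(s), length Σ = 15.977071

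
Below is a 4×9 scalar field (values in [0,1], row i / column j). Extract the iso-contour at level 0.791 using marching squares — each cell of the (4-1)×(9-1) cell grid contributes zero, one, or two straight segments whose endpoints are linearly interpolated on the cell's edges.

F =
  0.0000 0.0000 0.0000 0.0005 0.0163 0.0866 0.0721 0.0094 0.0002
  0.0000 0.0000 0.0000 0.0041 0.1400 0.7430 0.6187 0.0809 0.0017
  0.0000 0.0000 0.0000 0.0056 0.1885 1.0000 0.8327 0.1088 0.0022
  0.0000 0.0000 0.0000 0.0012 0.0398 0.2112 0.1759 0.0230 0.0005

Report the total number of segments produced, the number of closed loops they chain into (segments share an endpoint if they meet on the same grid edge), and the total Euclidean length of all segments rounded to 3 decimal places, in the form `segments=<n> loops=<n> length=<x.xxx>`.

segments=6 loops=1 length=3.707

cell (1,4): code 0100 → (1.187,5.000)–(2.000,4.742)
cell (1,5): code 1100 → (1.805,6.000)–(1.187,5.000)
cell (1,6): code 1000 → (2.000,6.058)–(1.805,6.000)
cell (2,4): code 0010 → (2.000,4.742)–(2.265,5.000)
cell (2,5): code 0011 → (2.265,5.000)–(2.063,6.000)
cell (2,6): code 0001 → (2.063,6.000)–(2.000,6.058)
total: 6 segments, chained into 1 closed loop(s), length Σ = 3.707307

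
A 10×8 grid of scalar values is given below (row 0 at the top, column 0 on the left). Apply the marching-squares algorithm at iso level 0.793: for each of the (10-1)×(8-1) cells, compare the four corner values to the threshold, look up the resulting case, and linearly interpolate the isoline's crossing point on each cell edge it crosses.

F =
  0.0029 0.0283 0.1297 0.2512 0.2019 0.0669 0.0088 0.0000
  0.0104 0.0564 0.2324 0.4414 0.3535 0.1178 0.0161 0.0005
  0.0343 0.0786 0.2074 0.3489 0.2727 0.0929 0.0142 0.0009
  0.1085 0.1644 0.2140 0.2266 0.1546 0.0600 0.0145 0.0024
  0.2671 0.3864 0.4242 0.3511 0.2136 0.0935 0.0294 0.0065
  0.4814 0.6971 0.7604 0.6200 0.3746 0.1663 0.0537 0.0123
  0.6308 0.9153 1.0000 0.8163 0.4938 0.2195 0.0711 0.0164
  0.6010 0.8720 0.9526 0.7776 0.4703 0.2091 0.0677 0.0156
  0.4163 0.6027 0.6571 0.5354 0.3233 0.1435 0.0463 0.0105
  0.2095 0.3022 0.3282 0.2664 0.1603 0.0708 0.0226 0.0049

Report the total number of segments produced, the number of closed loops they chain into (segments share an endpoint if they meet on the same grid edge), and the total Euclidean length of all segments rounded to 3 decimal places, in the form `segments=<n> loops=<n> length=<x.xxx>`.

segments=10 loops=1 length=7.664

cell (5,0): code 0100 → (5.440,1.000)–(6.000,0.570)
cell (5,1): code 1100 → (5.136,2.000)–(5.440,1.000)
cell (5,2): code 1100 → (5.881,3.000)–(5.136,2.000)
cell (5,3): code 1000 → (6.000,3.072)–(5.881,3.000)
cell (6,0): code 0110 → (6.000,0.570)–(7.000,0.708)
cell (6,2): code 1011 → (7.000,2.912)–(6.602,3.000)
cell (6,3): code 0001 → (6.602,3.000)–(6.000,3.072)
cell (7,0): code 0010 → (7.000,0.708)–(7.293,1.000)
cell (7,1): code 0011 → (7.293,1.000)–(7.540,2.000)
cell (7,2): code 0001 → (7.540,2.000)–(7.000,2.912)
total: 10 segments, chained into 1 closed loop(s), length Σ = 7.664445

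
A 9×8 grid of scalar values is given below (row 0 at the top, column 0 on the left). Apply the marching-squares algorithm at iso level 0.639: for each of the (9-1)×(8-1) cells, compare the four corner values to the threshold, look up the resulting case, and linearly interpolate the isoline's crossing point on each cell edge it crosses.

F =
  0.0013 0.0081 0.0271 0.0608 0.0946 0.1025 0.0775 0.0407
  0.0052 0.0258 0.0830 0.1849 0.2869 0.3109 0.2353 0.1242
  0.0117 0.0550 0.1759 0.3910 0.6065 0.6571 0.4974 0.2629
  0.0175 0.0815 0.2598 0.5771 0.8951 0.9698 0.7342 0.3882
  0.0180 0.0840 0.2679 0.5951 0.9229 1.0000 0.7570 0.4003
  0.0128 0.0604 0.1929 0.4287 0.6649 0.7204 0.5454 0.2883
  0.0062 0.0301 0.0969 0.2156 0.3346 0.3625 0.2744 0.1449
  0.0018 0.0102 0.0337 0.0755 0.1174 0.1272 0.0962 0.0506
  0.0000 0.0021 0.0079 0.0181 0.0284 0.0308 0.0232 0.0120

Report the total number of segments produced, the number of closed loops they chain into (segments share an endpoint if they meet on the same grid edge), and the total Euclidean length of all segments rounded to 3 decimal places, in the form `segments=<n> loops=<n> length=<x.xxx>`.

segments=14 loops=1 length=10.157

cell (1,4): code 0100 → (1.948,5.000)–(2.000,4.642)
cell (1,5): code 1000 → (2.000,5.113)–(1.948,5.000)
cell (2,3): code 0100 → (2.113,4.000)–(3.000,3.195)
cell (2,4): code 1110 → (2.000,4.642)–(2.113,4.000)
cell (2,5): code 1101 → (2.598,6.000)–(2.000,5.113)
cell (2,6): code 1000 → (3.000,6.275)–(2.598,6.000)
cell (3,3): code 0110 → (3.000,3.195)–(4.000,3.134)
cell (3,6): code 1001 → (4.000,6.331)–(3.000,6.275)
cell (4,3): code 0110 → (4.000,3.134)–(5.000,3.890)
cell (4,5): code 1011 → (5.000,5.465)–(4.558,6.000)
cell (4,6): code 0001 → (4.558,6.000)–(4.000,6.331)
cell (5,3): code 0010 → (5.000,3.890)–(5.078,4.000)
cell (5,4): code 0011 → (5.078,4.000)–(5.227,5.000)
cell (5,5): code 0001 → (5.227,5.000)–(5.000,5.465)
total: 14 segments, chained into 1 closed loop(s), length Σ = 10.156729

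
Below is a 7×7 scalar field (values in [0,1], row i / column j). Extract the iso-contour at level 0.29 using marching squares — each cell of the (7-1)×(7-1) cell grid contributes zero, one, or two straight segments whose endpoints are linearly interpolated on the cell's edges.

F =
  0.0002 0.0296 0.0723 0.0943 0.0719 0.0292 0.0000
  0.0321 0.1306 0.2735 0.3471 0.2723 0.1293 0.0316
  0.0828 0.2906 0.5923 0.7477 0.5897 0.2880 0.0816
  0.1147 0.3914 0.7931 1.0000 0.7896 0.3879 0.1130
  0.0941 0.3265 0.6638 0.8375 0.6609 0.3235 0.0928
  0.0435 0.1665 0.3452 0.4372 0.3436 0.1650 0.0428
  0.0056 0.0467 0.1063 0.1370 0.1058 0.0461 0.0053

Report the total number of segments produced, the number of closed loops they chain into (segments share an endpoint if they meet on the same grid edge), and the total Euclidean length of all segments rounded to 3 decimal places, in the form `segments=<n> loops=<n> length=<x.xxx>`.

segments=20 loops=1 length=14.452

cell (0,2): code 0100 → (0.774,3.000)–(1.000,2.224)
cell (0,3): code 1000 → (1.000,3.763)–(0.774,3.000)
cell (1,0): code 0100 → (1.996,1.000)–(2.000,0.997)
cell (1,1): code 1100 → (1.052,2.000)–(1.996,1.000)
cell (1,2): code 1110 → (1.000,2.224)–(1.052,2.000)
cell (1,3): code 1101 → (1.056,4.000)–(1.000,3.763)
cell (1,4): code 1000 → (2.000,4.993)–(1.056,4.000)
cell (2,0): code 0110 → (2.000,0.997)–(3.000,0.634)
cell (2,4): code 1101 → (2.020,5.000)–(2.000,4.993)
cell (2,5): code 1000 → (3.000,5.356)–(2.020,5.000)
cell (3,0): code 0110 → (3.000,0.634)–(4.000,0.843)
cell (3,5): code 1001 → (4.000,5.145)–(3.000,5.356)
cell (4,0): code 0010 → (4.000,0.843)–(4.228,1.000)
cell (4,1): code 0111 → (4.228,1.000)–(5.000,1.691)
cell (4,4): code 1011 → (5.000,4.300)–(4.211,5.000)
cell (4,5): code 0001 → (4.211,5.000)–(4.000,5.145)
cell (5,1): code 0010 → (5.000,1.691)–(5.231,2.000)
cell (5,2): code 0011 → (5.231,2.000)–(5.490,3.000)
cell (5,3): code 0011 → (5.490,3.000)–(5.225,4.000)
cell (5,4): code 0001 → (5.225,4.000)–(5.000,4.300)
total: 20 segments, chained into 1 closed loop(s), length Σ = 14.452126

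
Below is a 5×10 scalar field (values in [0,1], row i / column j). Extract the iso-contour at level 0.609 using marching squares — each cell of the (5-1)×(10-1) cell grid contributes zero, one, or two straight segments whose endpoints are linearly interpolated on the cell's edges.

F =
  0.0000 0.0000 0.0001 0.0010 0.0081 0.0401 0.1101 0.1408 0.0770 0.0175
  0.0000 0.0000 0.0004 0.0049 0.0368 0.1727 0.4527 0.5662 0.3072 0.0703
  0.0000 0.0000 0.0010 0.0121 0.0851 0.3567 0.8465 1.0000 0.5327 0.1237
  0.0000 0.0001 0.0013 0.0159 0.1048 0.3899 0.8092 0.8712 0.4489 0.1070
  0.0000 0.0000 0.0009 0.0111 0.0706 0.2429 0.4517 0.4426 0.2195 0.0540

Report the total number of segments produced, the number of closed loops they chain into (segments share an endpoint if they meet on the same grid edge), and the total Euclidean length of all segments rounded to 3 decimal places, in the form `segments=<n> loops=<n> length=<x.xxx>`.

cell (1,5): code 0100 → (1.397,6.000)–(2.000,5.515)
cell (1,6): code 1100 → (1.099,7.000)–(1.397,6.000)
cell (1,7): code 1000 → (2.000,7.837)–(1.099,7.000)
cell (2,5): code 0110 → (2.000,5.515)–(3.000,5.523)
cell (2,7): code 1001 → (3.000,7.621)–(2.000,7.837)
cell (3,5): code 0010 → (3.000,5.523)–(3.560,6.000)
cell (3,6): code 0011 → (3.560,6.000)–(3.612,7.000)
cell (3,7): code 0001 → (3.612,7.000)–(3.000,7.621)
total: 8 segments, chained into 1 closed loop(s), length Σ = 7.679164

segments=8 loops=1 length=7.679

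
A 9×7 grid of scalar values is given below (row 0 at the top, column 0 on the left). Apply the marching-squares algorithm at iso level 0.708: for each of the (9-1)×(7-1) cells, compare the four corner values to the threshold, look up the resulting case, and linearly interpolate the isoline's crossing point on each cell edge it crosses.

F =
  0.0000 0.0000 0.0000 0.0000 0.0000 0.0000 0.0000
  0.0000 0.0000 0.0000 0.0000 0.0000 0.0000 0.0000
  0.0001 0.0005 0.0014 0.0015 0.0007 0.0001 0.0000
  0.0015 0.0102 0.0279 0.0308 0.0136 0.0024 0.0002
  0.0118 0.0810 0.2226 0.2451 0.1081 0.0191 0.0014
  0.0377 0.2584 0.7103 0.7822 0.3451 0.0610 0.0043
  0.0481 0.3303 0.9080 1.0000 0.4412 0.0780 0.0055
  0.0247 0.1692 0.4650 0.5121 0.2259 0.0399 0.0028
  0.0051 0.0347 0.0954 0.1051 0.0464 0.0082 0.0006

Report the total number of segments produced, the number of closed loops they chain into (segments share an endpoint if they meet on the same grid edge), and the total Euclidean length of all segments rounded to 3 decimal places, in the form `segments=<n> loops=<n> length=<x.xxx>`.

cell (4,1): code 0100 → (4.995,2.000)–(5.000,1.995)
cell (4,2): code 1100 → (4.862,3.000)–(4.995,2.000)
cell (4,3): code 1000 → (5.000,3.170)–(4.862,3.000)
cell (5,1): code 0110 → (5.000,1.995)–(6.000,1.654)
cell (5,3): code 1001 → (6.000,3.523)–(5.000,3.170)
cell (6,1): code 0010 → (6.000,1.654)–(6.451,2.000)
cell (6,2): code 0011 → (6.451,2.000)–(6.598,3.000)
cell (6,3): code 0001 → (6.598,3.000)–(6.000,3.523)
total: 8 segments, chained into 1 closed loop(s), length Σ = 5.725833

segments=8 loops=1 length=5.726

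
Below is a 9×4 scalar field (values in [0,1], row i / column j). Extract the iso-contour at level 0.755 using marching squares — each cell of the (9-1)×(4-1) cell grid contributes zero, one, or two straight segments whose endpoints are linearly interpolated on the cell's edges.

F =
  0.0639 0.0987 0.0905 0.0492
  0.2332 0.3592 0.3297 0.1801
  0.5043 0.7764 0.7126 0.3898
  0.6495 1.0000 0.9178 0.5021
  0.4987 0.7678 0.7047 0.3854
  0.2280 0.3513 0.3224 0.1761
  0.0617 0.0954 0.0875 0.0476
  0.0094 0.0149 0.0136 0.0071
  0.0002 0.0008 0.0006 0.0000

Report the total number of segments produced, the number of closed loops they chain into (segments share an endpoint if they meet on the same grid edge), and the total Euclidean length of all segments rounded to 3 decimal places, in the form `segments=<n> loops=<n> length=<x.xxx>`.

segments=10 loops=1 length=6.336

cell (1,0): code 0100 → (1.949,1.000)–(2.000,0.921)
cell (1,1): code 1000 → (2.000,1.335)–(1.949,1.000)
cell (2,0): code 0110 → (2.000,0.921)–(3.000,0.301)
cell (2,1): code 1101 → (2.207,2.000)–(2.000,1.335)
cell (2,2): code 1000 → (3.000,2.392)–(2.207,2.000)
cell (3,0): code 0110 → (3.000,0.301)–(4.000,0.952)
cell (3,1): code 1011 → (4.000,1.203)–(3.764,2.000)
cell (3,2): code 0001 → (3.764,2.000)–(3.000,2.392)
cell (4,0): code 0010 → (4.000,0.952)–(4.031,1.000)
cell (4,1): code 0001 → (4.031,1.000)–(4.000,1.203)
total: 10 segments, chained into 1 closed loop(s), length Σ = 6.335854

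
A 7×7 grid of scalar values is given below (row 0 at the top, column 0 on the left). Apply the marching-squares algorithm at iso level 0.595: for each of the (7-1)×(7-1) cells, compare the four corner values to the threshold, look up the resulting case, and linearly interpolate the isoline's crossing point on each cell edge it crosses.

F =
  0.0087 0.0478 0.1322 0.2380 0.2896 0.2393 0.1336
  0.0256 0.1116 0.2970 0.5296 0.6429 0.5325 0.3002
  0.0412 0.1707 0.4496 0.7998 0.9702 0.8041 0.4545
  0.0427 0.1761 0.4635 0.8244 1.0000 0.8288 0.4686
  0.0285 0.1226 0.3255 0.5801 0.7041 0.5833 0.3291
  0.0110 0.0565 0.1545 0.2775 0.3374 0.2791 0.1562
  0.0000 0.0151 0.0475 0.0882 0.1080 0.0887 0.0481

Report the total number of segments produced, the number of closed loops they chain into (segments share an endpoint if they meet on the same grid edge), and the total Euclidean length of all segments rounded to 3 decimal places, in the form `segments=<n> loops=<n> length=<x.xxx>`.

segments=14 loops=1 length=10.479

cell (0,3): code 0100 → (0.864,4.000)–(1.000,3.577)
cell (0,4): code 1000 → (1.000,4.434)–(0.864,4.000)
cell (1,2): code 0100 → (1.242,3.000)–(2.000,2.415)
cell (1,3): code 1110 → (1.000,3.577)–(1.242,3.000)
cell (1,4): code 1101 → (1.230,5.000)–(1.000,4.434)
cell (1,5): code 1000 → (2.000,5.598)–(1.230,5.000)
cell (2,2): code 0110 → (2.000,2.415)–(3.000,2.364)
cell (2,5): code 1001 → (3.000,5.649)–(2.000,5.598)
cell (3,2): code 0010 → (3.000,2.364)–(3.939,3.000)
cell (3,3): code 0111 → (3.939,3.000)–(4.000,3.120)
cell (3,4): code 1011 → (4.000,4.903)–(3.952,5.000)
cell (3,5): code 0001 → (3.952,5.000)–(3.000,5.649)
cell (4,3): code 0010 → (4.000,3.120)–(4.298,4.000)
cell (4,4): code 0001 → (4.298,4.000)–(4.000,4.903)
total: 14 segments, chained into 1 closed loop(s), length Σ = 10.479204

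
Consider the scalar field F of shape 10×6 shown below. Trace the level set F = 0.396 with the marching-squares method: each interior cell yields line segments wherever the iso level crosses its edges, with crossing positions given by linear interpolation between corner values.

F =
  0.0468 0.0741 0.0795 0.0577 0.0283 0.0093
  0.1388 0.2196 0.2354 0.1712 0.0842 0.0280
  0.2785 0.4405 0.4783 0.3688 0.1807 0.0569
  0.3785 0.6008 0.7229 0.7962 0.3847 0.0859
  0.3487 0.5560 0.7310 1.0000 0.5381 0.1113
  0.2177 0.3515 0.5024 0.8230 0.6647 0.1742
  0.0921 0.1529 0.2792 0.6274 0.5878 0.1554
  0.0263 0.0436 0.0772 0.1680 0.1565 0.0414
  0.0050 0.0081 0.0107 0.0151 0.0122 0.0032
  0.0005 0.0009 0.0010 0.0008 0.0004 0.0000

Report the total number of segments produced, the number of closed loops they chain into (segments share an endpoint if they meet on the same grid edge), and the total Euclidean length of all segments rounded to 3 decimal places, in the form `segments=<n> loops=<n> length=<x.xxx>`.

segments=18 loops=1 length=14.476

cell (1,0): code 0100 → (1.799,1.000)–(2.000,0.725)
cell (1,1): code 1100 → (1.661,2.000)–(1.799,1.000)
cell (1,2): code 1000 → (2.000,2.752)–(1.661,2.000)
cell (2,0): code 0110 → (2.000,0.725)–(3.000,0.079)
cell (2,2): code 1101 → (2.064,3.000)–(2.000,2.752)
cell (2,3): code 1000 → (3.000,3.973)–(2.064,3.000)
cell (3,0): code 0110 → (3.000,0.079)–(4.000,0.228)
cell (3,3): code 1101 → (3.074,4.000)–(3.000,3.973)
cell (3,4): code 1000 → (4.000,4.333)–(3.074,4.000)
cell (4,0): code 0010 → (4.000,0.228)–(4.782,1.000)
cell (4,1): code 0111 → (4.782,1.000)–(5.000,1.295)
cell (4,4): code 1001 → (5.000,4.548)–(4.000,4.333)
cell (5,1): code 0010 → (5.000,1.295)–(5.477,2.000)
cell (5,2): code 0111 → (5.477,2.000)–(6.000,2.335)
cell (5,4): code 1001 → (6.000,4.444)–(5.000,4.548)
cell (6,2): code 0010 → (6.000,2.335)–(6.504,3.000)
cell (6,3): code 0011 → (6.504,3.000)–(6.445,4.000)
cell (6,4): code 0001 → (6.445,4.000)–(6.000,4.444)
total: 18 segments, chained into 1 closed loop(s), length Σ = 14.476026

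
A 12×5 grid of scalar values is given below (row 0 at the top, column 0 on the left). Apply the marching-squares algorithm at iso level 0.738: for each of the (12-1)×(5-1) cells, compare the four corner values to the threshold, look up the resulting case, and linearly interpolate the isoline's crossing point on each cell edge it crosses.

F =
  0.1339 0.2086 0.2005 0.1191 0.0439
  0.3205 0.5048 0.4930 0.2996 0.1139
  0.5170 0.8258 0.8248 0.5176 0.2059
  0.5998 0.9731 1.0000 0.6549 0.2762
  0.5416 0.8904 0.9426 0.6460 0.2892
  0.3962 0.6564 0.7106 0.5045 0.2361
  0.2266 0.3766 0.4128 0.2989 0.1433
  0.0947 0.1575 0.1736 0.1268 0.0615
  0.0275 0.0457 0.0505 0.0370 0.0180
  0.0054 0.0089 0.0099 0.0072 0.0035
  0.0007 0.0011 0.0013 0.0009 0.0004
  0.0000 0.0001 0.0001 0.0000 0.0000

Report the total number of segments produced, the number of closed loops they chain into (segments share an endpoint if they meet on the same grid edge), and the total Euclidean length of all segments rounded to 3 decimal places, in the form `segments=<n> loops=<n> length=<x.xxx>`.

segments=10 loops=1 length=8.896

cell (1,0): code 0100 → (1.726,1.000)–(2.000,0.716)
cell (1,1): code 1100 → (1.738,2.000)–(1.726,1.000)
cell (1,2): code 1000 → (2.000,2.283)–(1.738,2.000)
cell (2,0): code 0110 → (2.000,0.716)–(3.000,0.370)
cell (2,2): code 1001 → (3.000,2.759)–(2.000,2.283)
cell (3,0): code 0110 → (3.000,0.370)–(4.000,0.563)
cell (3,2): code 1001 → (4.000,2.690)–(3.000,2.759)
cell (4,0): code 0010 → (4.000,0.563)–(4.651,1.000)
cell (4,1): code 0011 → (4.651,1.000)–(4.882,2.000)
cell (4,2): code 0001 → (4.882,2.000)–(4.000,2.690)
total: 10 segments, chained into 1 closed loop(s), length Σ = 8.896425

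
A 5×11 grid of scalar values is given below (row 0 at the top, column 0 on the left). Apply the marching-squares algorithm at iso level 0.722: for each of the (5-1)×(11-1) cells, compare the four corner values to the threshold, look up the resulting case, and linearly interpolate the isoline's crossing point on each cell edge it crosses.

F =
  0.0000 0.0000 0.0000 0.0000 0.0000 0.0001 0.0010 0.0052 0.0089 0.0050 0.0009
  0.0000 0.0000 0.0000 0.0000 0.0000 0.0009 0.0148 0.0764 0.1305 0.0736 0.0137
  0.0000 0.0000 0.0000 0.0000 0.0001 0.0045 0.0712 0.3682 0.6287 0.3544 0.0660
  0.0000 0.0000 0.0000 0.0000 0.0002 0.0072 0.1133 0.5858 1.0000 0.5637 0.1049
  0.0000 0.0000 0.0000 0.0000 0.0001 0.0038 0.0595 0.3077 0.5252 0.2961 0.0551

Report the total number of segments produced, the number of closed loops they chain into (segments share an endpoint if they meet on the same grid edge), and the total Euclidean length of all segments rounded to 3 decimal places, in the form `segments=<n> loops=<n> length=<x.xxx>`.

segments=4 loops=1 length=3.745

cell (2,7): code 0100 → (2.251,8.000)–(3.000,7.329)
cell (2,8): code 1000 → (3.000,8.637)–(2.251,8.000)
cell (3,7): code 0010 → (3.000,7.329)–(3.586,8.000)
cell (3,8): code 0001 → (3.586,8.000)–(3.000,8.637)
total: 4 segments, chained into 1 closed loop(s), length Σ = 3.744671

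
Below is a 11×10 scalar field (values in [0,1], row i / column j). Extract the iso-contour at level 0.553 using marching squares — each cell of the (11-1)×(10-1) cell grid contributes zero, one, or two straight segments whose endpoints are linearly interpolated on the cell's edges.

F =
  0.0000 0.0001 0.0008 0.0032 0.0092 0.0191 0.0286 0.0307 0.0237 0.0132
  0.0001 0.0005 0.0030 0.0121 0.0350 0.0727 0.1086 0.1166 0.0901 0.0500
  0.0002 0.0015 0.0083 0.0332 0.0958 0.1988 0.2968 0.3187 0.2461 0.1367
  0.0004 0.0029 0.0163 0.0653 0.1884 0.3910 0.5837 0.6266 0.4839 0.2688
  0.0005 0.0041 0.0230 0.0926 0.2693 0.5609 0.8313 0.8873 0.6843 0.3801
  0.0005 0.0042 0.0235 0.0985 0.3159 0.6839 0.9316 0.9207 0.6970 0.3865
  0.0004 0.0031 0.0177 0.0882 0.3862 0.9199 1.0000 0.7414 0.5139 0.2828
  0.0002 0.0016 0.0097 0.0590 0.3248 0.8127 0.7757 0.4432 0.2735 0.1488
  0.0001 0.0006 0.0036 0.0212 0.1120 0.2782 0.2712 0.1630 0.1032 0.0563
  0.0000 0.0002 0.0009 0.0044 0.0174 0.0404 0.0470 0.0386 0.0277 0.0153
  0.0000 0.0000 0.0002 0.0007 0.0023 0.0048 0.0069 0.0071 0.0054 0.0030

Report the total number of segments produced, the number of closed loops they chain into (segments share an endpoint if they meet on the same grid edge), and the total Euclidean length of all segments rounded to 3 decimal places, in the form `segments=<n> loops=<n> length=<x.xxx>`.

cell (2,5): code 0100 → (2.893,6.000)–(3.000,5.841)
cell (2,6): code 1100 → (2.761,7.000)–(2.893,6.000)
cell (2,7): code 1000 → (3.000,7.516)–(2.761,7.000)
cell (3,4): code 0100 → (3.954,5.000)–(4.000,4.973)
cell (3,5): code 1110 → (3.000,5.841)–(3.954,5.000)
cell (3,7): code 1101 → (3.345,8.000)–(3.000,7.516)
cell (3,8): code 1000 → (4.000,8.432)–(3.345,8.000)
cell (4,4): code 0110 → (4.000,4.973)–(5.000,4.644)
cell (4,8): code 1001 → (5.000,8.464)–(4.000,8.432)
cell (5,4): code 0110 → (5.000,4.644)–(6.000,4.313)
cell (5,7): code 1011 → (6.000,7.828)–(5.786,8.000)
cell (5,8): code 0001 → (5.786,8.000)–(5.000,8.464)
cell (6,4): code 0110 → (6.000,4.313)–(7.000,4.468)
cell (6,6): code 1011 → (7.000,6.670)–(6.632,7.000)
cell (6,7): code 0001 → (6.632,7.000)–(6.000,7.828)
cell (7,4): code 0010 → (7.000,4.468)–(7.486,5.000)
cell (7,5): code 0011 → (7.486,5.000)–(7.441,6.000)
cell (7,6): code 0001 → (7.441,6.000)–(7.000,6.670)
total: 18 segments, chained into 1 closed loop(s), length Σ = 13.838973

segments=18 loops=1 length=13.839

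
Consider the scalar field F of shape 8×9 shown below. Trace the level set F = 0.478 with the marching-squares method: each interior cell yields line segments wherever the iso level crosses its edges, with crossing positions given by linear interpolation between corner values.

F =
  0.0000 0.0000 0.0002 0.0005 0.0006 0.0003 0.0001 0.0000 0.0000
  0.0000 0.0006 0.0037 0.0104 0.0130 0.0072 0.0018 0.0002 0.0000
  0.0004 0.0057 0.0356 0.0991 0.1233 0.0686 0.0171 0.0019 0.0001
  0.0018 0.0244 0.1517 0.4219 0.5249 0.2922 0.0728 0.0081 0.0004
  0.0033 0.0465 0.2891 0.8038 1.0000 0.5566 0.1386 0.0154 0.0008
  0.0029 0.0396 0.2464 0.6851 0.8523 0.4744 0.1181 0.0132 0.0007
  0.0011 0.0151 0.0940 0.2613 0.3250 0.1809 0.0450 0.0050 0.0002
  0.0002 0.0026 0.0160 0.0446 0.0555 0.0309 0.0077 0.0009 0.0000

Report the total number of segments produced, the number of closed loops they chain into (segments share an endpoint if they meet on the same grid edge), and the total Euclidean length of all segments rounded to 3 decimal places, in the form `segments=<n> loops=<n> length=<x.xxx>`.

cell (2,3): code 0100 → (2.883,4.000)–(3.000,3.545)
cell (2,4): code 1000 → (3.000,4.202)–(2.883,4.000)
cell (3,2): code 0100 → (3.147,3.000)–(4.000,2.367)
cell (3,3): code 1110 → (3.000,3.545)–(3.147,3.000)
cell (3,4): code 1101 → (3.703,5.000)–(3.000,4.202)
cell (3,5): code 1000 → (4.000,5.188)–(3.703,5.000)
cell (4,2): code 0110 → (4.000,2.367)–(5.000,2.528)
cell (4,4): code 1011 → (5.000,4.990)–(4.956,5.000)
cell (4,5): code 0001 → (4.956,5.000)–(4.000,5.188)
cell (5,2): code 0010 → (5.000,2.528)–(5.489,3.000)
cell (5,3): code 0011 → (5.489,3.000)–(5.710,4.000)
cell (5,4): code 0001 → (5.710,4.000)–(5.000,4.990)
total: 12 segments, chained into 1 closed loop(s), length Σ = 8.699222

segments=12 loops=1 length=8.699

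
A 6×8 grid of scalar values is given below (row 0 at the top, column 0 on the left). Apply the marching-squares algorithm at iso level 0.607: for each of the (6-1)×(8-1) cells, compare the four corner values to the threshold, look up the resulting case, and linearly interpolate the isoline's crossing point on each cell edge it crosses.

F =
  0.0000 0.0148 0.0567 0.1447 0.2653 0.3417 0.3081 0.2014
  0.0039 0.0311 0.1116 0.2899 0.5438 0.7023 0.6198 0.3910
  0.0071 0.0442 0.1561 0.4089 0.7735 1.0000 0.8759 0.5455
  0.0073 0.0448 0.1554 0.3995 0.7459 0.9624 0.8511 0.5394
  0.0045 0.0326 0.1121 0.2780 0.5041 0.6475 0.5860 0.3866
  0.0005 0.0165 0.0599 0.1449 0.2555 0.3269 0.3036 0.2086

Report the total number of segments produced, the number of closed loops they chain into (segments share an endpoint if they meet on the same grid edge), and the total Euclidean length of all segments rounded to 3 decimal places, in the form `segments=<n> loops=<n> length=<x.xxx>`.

segments=14 loops=1 length=10.423

cell (0,4): code 0100 → (0.736,5.000)–(1.000,4.399)
cell (0,5): code 1100 → (0.959,6.000)–(0.736,5.000)
cell (0,6): code 1000 → (1.000,6.056)–(0.959,6.000)
cell (1,3): code 0100 → (1.275,4.000)–(2.000,3.543)
cell (1,4): code 1110 → (1.000,4.399)–(1.275,4.000)
cell (1,6): code 1001 → (2.000,6.814)–(1.000,6.056)
cell (2,3): code 0110 → (2.000,3.543)–(3.000,3.599)
cell (2,6): code 1001 → (3.000,6.783)–(2.000,6.814)
cell (3,3): code 0010 → (3.000,3.599)–(3.574,4.000)
cell (3,4): code 0111 → (3.574,4.000)–(4.000,4.718)
cell (3,5): code 1011 → (4.000,5.659)–(3.921,6.000)
cell (3,6): code 0001 → (3.921,6.000)–(3.000,6.783)
cell (4,4): code 0010 → (4.000,4.718)–(4.126,5.000)
cell (4,5): code 0001 → (4.126,5.000)–(4.000,5.659)
total: 14 segments, chained into 1 closed loop(s), length Σ = 10.422806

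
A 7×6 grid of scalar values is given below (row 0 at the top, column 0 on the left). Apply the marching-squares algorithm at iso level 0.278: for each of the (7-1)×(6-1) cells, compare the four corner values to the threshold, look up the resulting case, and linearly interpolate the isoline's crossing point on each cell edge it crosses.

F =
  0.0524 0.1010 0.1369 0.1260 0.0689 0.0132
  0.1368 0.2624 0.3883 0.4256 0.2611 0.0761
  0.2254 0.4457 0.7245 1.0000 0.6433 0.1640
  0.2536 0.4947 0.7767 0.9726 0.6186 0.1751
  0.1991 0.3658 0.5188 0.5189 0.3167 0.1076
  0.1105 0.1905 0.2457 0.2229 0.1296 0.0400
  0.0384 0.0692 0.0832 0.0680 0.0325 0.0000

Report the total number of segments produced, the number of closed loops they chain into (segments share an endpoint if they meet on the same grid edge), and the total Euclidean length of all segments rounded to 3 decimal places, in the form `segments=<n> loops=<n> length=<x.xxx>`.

segments=16 loops=1 length=14.160

cell (0,1): code 0100 → (0.561,2.000)–(1.000,1.124)
cell (0,2): code 1100 → (0.507,3.000)–(0.561,2.000)
cell (0,3): code 1000 → (1.000,3.897)–(0.507,3.000)
cell (1,0): code 0100 → (1.085,1.000)–(2.000,0.239)
cell (1,1): code 1110 → (1.000,1.124)–(1.085,1.000)
cell (1,3): code 1101 → (1.044,4.000)–(1.000,3.897)
cell (1,4): code 1000 → (2.000,4.762)–(1.044,4.000)
cell (2,0): code 0110 → (2.000,0.239)–(3.000,0.101)
cell (2,4): code 1001 → (3.000,4.768)–(2.000,4.762)
cell (3,0): code 0110 → (3.000,0.101)–(4.000,0.473)
cell (3,4): code 1001 → (4.000,4.185)–(3.000,4.768)
cell (4,0): code 0010 → (4.000,0.473)–(4.501,1.000)
cell (4,1): code 0011 → (4.501,1.000)–(4.882,2.000)
cell (4,2): code 0011 → (4.882,2.000)–(4.814,3.000)
cell (4,3): code 0011 → (4.814,3.000)–(4.207,4.000)
cell (4,4): code 0001 → (4.207,4.000)–(4.000,4.185)
total: 16 segments, chained into 1 closed loop(s), length Σ = 14.160150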